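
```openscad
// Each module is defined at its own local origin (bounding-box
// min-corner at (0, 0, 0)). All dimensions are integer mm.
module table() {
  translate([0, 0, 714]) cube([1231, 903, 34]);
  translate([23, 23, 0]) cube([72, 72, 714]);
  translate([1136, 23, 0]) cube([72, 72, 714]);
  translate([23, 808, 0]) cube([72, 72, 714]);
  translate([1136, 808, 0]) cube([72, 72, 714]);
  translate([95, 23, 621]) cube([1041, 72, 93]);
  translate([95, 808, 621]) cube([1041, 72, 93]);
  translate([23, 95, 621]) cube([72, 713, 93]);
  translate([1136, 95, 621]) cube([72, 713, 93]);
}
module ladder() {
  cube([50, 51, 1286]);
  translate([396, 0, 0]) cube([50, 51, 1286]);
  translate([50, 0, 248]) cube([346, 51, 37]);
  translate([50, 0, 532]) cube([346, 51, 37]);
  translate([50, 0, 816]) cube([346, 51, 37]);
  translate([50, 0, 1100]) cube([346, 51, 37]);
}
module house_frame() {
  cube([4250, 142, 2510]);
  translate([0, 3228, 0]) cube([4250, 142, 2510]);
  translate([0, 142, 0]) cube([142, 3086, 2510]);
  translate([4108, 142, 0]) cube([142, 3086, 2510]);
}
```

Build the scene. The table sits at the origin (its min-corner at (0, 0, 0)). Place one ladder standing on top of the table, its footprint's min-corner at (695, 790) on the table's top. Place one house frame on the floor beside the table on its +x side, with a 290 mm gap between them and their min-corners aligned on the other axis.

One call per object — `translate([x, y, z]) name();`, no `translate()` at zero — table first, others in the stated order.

table();
translate([695, 790, 748]) ladder();
translate([1521, 0, 0]) house_frame();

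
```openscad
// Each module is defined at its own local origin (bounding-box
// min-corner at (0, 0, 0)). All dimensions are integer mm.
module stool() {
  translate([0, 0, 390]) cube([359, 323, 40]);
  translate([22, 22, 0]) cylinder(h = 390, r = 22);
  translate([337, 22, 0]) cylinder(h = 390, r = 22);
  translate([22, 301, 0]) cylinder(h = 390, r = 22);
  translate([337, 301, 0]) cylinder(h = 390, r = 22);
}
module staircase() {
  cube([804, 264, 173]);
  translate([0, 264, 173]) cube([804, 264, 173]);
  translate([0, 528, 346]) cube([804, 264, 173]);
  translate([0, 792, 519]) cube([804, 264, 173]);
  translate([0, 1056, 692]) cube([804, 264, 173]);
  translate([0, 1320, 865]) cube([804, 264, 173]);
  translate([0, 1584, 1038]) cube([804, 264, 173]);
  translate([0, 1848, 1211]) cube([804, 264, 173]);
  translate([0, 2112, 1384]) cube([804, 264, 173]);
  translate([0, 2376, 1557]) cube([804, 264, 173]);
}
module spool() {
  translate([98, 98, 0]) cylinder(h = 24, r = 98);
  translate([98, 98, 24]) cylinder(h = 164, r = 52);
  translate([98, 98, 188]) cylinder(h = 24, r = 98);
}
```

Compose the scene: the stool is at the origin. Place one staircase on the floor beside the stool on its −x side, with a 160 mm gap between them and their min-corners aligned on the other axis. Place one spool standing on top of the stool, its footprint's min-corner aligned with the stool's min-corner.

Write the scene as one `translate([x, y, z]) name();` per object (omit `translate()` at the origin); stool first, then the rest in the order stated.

stool();
translate([-964, 0, 0]) staircase();
translate([0, 0, 430]) spool();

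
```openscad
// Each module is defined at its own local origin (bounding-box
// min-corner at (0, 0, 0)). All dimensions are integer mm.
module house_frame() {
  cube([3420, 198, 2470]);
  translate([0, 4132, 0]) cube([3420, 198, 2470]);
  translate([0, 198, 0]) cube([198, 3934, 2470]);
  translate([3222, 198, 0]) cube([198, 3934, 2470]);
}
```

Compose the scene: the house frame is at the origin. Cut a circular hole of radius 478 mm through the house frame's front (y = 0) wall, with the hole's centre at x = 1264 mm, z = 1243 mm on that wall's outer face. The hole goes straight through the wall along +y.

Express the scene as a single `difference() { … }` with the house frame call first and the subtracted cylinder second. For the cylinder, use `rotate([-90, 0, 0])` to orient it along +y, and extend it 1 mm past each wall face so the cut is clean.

difference() {
  house_frame();
  translate([1264, -1, 1243]) rotate([-90, 0, 0]) cylinder(h = 200, r = 478);
}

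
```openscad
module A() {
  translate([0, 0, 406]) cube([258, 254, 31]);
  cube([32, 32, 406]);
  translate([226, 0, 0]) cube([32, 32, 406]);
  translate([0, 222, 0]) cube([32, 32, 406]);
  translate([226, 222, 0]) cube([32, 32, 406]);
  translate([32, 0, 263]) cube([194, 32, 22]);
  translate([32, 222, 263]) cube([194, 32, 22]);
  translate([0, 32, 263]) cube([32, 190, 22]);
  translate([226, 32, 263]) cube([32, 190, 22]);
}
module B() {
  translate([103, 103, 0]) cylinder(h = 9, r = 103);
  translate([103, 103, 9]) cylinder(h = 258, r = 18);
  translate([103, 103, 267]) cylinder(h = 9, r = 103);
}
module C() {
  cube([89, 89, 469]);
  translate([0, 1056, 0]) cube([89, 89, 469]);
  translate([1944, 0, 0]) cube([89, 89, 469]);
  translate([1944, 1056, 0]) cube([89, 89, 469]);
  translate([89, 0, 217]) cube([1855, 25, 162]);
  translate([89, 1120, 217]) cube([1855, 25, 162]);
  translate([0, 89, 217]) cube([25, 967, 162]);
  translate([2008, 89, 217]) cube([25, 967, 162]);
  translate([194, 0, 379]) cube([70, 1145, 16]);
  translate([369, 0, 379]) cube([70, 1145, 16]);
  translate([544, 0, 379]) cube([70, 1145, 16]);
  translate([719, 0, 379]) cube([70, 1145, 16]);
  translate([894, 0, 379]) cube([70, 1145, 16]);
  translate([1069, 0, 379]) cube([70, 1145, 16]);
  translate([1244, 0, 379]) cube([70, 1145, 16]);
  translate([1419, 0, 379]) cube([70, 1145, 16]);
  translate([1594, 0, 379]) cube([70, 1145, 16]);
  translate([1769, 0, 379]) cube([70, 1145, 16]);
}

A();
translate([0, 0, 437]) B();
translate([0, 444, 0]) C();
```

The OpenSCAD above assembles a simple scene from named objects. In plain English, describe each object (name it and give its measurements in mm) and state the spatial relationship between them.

A is a four-legged stool. The seat is a 258×254×31 mm slab whose top surface is at z = 437 mm; four square legs, each 32×32 mm in cross-section, run from the floor (z = 0) to the underside of the seat, each flush with a corner of the seat. Four stretchers, 32 mm wide and 22 mm tall, connect adjacent legs with their undersides at z = 263 mm, each running between the inner faces of the legs it joins and aligned with the legs' outer faces on the other axis.

B is a spool: two coaxial disc flanges of radius 103 mm and thickness 9 mm, joined by a core cylinder of radius 18 mm and height 258 mm. The lower flange rests on z = 0 and the three cylinders share a vertical axis.

C is a bed frame 2033 mm long (x) by 1145 mm wide (y). Four 89×89 mm corner posts, 469 mm tall, at the corners of the footprint. Four rails of 25 mm thickness and 162 mm height run between adjacent posts with their undersides at z = 217 mm, their outer faces flush with the outside of the frame (the two x-running rails run between the posts' inner faces; the two y-running rails run between the posts' inner faces). 10 slats, each 70 mm wide (x) and 16 mm thick, lie across the top of the two x-running rails, running the full 1145 mm width of the frame in y; the slats are evenly spaced along x between the inner faces of the end posts with equal gaps (rounded down to the nearest mm) at the −x end and between each pair — any rounding remainder accumulates at the +x end.

The spool is on top of the stool. The bed frame is on the floor beside the stool on its +y side.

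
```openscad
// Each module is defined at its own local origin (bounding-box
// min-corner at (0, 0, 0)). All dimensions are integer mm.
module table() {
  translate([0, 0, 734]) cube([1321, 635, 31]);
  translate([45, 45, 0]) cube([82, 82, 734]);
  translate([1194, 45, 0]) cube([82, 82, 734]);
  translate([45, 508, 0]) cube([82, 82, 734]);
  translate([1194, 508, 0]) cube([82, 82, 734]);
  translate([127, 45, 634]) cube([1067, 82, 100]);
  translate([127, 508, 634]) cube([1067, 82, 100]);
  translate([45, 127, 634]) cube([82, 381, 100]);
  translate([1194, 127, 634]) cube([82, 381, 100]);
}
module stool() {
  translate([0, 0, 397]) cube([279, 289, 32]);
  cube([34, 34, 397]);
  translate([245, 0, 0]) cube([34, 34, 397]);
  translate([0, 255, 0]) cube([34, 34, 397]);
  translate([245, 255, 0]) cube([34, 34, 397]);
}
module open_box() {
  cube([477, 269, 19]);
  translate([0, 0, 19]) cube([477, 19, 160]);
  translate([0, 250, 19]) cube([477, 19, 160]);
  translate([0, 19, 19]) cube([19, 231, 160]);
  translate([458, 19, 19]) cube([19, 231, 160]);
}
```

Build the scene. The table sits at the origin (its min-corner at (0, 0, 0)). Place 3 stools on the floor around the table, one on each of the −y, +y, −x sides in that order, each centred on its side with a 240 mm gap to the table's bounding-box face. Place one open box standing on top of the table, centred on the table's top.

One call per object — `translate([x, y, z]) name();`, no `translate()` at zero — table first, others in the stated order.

table();
translate([521, -529, 0]) stool();
translate([521, 875, 0]) stool();
translate([-519, 173, 0]) stool();
translate([422, 183, 765]) open_box();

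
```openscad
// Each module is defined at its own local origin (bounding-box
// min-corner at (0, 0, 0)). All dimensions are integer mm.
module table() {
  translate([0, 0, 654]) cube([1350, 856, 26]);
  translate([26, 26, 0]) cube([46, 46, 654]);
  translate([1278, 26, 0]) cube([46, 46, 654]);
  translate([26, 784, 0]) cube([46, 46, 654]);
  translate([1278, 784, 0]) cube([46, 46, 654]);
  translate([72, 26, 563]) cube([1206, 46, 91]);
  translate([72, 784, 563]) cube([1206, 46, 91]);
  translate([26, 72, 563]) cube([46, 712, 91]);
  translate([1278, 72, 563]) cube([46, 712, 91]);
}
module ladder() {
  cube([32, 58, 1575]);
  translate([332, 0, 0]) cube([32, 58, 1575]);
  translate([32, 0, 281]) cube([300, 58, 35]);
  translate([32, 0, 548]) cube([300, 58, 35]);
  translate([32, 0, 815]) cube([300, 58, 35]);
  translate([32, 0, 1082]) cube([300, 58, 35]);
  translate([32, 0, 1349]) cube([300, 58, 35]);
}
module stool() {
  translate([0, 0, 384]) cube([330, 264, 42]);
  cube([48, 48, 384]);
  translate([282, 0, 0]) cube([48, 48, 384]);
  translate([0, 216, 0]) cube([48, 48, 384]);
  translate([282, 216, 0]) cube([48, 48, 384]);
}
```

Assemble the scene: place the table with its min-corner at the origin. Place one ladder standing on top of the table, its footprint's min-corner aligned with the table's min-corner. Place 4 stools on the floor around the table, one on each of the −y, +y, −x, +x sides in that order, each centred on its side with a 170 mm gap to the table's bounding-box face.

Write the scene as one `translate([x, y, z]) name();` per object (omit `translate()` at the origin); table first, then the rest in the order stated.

table();
translate([0, 0, 680]) ladder();
translate([510, -434, 0]) stool();
translate([510, 1026, 0]) stool();
translate([-500, 296, 0]) stool();
translate([1520, 296, 0]) stool();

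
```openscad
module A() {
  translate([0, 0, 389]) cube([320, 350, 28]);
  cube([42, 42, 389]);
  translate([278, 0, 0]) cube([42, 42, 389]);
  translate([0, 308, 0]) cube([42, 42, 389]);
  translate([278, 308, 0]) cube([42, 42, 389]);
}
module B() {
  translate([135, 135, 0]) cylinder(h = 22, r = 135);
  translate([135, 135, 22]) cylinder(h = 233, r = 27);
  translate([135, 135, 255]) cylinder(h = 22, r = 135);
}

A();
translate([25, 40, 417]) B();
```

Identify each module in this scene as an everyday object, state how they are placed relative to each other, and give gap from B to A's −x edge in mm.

The spool's min-x is at 25; the stool's min-x is 0; gap = 25 mm.

A is a stool. B is a spool. The spool is on top of the stool, centred. The gap from the spool to the stool's −x edge is 25 mm.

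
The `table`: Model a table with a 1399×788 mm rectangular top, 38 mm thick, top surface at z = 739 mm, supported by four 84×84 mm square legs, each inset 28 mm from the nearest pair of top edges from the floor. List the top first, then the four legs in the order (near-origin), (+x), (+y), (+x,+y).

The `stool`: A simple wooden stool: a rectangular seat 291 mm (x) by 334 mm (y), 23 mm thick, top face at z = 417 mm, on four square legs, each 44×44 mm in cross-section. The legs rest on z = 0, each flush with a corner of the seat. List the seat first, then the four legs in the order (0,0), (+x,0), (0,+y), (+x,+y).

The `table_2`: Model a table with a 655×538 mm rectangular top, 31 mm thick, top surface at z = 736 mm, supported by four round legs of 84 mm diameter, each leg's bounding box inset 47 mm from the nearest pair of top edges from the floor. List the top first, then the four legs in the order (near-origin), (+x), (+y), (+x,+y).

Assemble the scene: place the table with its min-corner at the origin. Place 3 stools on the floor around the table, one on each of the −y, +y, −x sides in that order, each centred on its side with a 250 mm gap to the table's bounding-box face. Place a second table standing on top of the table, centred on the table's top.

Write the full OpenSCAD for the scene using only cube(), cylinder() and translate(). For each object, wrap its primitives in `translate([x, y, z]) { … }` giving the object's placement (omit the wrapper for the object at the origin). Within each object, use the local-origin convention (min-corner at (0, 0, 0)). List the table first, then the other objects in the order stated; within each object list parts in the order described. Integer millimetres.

translate([0, 0, 701]) cube([1399, 788, 38]);
translate([28, 28, 0]) cube([84, 84, 701]);
translate([1287, 28, 0]) cube([84, 84, 701]);
translate([28, 676, 0]) cube([84, 84, 701]);
translate([1287, 676, 0]) cube([84, 84, 701]);
translate([554, -584, 0]) {
  translate([0, 0, 394]) cube([291, 334, 23]);
  cube([44, 44, 394]);
  translate([247, 0, 0]) cube([44, 44, 394]);
  translate([0, 290, 0]) cube([44, 44, 394]);
  translate([247, 290, 0]) cube([44, 44, 394]);
}
translate([554, 1038, 0]) {
  translate([0, 0, 394]) cube([291, 334, 23]);
  cube([44, 44, 394]);
  translate([247, 0, 0]) cube([44, 44, 394]);
  translate([0, 290, 0]) cube([44, 44, 394]);
  translate([247, 290, 0]) cube([44, 44, 394]);
}
translate([-541, 227, 0]) {
  translate([0, 0, 394]) cube([291, 334, 23]);
  cube([44, 44, 394]);
  translate([247, 0, 0]) cube([44, 44, 394]);
  translate([0, 290, 0]) cube([44, 44, 394]);
  translate([247, 290, 0]) cube([44, 44, 394]);
}
translate([372, 125, 739]) {
  translate([0, 0, 705]) cube([655, 538, 31]);
  translate([89, 89, 0]) cylinder(h = 705, r = 42);
  translate([566, 89, 0]) cylinder(h = 705, r = 42);
  translate([89, 449, 0]) cylinder(h = 705, r = 42);
  translate([566, 449, 0]) cylinder(h = 705, r = 42);
}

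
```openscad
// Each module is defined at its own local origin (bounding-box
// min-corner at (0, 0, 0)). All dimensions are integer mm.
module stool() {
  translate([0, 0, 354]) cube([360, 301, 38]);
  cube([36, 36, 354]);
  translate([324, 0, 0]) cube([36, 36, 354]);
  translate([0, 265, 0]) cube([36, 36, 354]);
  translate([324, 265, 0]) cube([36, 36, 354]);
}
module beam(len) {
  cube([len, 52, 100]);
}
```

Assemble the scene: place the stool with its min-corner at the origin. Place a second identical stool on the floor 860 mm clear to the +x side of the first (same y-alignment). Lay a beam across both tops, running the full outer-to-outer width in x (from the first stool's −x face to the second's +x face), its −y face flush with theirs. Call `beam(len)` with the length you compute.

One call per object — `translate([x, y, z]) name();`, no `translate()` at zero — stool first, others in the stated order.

stool();
translate([1220, 0, 0]) stool();
translate([0, 0, 392]) beam(1580);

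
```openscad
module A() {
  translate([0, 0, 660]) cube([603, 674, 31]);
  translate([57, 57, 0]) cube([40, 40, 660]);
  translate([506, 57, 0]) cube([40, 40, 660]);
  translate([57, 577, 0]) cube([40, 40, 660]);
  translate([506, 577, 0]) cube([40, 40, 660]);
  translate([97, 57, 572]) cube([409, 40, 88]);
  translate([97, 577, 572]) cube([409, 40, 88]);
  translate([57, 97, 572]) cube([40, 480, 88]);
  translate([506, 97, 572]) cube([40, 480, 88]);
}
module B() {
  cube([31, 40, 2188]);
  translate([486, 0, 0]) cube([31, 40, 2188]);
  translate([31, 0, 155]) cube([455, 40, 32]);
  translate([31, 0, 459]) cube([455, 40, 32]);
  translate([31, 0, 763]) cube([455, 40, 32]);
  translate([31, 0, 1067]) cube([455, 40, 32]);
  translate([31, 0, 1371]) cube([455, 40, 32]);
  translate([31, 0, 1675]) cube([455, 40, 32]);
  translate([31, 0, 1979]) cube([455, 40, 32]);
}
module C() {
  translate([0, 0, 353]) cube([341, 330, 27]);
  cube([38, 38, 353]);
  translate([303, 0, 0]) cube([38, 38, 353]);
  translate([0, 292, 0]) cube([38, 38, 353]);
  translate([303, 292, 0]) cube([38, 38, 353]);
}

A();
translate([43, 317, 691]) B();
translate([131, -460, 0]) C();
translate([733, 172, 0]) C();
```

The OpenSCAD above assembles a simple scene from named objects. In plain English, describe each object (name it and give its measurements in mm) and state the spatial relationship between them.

A is a rectangular dining table. The top is 603×674×31 mm with its upper surface at z = 691 mm. It stands on four 40×40 mm square legs, each inset 57 mm from the nearest pair of top edges, running from the floor to the underside of the top. Four apron rails, 40 mm thick and 88 mm tall, run between adjacent legs with their top edges flush with the underside of the top and their outer faces flush with the legs' outer faces.

B is a straight ladder. Two 31×40 mm vertical rails, 2188 mm tall, stand 517 mm apart (outside-to-outside) with their front faces coplanar on the −y side. 7 rungs, each 40 mm deep and 32 mm tall, span between the inner faces of the rails, front faces flush with the rails. The lowest rung's underside is at z = 155 mm and rungs are spaced 304 mm apart (underside to underside).

C is a four-legged stool. The seat is 341×330 mm, 27 mm thick, top at z = 380 mm. It stands on four square legs, each 38×38 mm in cross-section, from z = 0 to the seat underside, each flush with a corner of the seat.

The ladder is on top of the table, centred. Two stools sit around the table at the −y, +x sides.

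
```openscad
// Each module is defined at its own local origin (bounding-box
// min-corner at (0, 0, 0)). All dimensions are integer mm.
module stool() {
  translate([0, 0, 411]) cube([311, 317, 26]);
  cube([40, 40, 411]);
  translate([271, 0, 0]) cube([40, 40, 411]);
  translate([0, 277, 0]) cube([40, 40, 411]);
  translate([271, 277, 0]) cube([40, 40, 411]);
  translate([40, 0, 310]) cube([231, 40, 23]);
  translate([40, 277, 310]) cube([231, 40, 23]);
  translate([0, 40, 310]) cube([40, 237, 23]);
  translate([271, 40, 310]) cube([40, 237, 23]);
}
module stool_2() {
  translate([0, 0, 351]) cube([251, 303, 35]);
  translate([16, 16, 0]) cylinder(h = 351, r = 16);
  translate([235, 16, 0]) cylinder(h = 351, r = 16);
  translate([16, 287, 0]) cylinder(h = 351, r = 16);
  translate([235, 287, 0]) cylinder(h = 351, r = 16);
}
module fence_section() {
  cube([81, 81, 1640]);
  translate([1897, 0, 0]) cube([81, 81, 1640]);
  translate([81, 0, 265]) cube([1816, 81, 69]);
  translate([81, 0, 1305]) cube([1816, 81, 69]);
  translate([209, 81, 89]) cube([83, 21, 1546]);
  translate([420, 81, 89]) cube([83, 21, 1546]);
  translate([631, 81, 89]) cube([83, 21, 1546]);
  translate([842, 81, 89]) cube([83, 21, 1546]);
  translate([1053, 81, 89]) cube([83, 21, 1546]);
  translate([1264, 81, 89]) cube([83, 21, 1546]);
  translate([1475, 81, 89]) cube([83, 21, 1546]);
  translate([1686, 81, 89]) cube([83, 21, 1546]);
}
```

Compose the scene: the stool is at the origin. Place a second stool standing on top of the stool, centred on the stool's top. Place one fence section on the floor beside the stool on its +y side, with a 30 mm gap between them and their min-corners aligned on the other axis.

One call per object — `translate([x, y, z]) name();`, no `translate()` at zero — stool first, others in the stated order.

stool();
translate([30, 7, 437]) stool_2();
translate([0, 347, 0]) fence_section();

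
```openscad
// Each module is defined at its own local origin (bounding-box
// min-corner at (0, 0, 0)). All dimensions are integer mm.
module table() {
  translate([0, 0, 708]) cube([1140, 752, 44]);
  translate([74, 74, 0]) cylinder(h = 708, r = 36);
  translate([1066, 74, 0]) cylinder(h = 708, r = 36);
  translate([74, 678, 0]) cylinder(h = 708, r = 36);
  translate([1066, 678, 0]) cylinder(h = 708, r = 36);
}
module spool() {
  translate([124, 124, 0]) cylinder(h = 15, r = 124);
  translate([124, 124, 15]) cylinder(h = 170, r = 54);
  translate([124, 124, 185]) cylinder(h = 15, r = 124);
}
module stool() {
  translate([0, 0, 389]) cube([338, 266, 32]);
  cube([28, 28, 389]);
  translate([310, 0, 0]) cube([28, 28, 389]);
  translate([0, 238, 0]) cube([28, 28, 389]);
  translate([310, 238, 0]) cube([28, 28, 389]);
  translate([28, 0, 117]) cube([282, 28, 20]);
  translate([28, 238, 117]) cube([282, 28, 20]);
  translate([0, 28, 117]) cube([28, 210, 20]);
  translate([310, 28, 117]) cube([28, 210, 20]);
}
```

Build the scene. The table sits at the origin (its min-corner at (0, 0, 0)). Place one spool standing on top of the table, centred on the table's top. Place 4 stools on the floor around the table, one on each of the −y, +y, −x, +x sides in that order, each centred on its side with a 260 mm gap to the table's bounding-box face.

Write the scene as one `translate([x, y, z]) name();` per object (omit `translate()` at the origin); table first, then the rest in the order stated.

table();
translate([446, 252, 752]) spool();
translate([401, -526, 0]) stool();
translate([401, 1012, 0]) stool();
translate([-598, 243, 0]) stool();
translate([1400, 243, 0]) stool();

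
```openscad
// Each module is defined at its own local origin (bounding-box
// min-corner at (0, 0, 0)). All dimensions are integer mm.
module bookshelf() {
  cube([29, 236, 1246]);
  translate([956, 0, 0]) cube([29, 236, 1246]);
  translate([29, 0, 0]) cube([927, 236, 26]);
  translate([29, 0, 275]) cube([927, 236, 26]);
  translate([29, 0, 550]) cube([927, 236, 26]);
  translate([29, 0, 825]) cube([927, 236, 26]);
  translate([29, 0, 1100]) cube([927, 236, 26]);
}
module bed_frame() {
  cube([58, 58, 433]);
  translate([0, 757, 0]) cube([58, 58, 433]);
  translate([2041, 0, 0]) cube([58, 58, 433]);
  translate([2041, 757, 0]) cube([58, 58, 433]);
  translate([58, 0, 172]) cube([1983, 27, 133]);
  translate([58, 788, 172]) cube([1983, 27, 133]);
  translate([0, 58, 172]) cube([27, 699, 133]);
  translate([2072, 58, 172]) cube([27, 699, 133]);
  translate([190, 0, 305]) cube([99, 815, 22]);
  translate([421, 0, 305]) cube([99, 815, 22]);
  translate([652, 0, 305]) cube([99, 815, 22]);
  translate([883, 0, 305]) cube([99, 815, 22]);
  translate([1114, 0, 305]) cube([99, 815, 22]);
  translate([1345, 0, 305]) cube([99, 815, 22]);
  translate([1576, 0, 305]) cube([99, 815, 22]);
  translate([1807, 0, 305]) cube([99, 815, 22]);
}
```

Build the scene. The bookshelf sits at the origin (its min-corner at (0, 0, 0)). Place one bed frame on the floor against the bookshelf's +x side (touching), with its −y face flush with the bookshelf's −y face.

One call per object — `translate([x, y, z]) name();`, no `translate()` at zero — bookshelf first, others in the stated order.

bookshelf();
translate([985, 0, 0]) bed_frame();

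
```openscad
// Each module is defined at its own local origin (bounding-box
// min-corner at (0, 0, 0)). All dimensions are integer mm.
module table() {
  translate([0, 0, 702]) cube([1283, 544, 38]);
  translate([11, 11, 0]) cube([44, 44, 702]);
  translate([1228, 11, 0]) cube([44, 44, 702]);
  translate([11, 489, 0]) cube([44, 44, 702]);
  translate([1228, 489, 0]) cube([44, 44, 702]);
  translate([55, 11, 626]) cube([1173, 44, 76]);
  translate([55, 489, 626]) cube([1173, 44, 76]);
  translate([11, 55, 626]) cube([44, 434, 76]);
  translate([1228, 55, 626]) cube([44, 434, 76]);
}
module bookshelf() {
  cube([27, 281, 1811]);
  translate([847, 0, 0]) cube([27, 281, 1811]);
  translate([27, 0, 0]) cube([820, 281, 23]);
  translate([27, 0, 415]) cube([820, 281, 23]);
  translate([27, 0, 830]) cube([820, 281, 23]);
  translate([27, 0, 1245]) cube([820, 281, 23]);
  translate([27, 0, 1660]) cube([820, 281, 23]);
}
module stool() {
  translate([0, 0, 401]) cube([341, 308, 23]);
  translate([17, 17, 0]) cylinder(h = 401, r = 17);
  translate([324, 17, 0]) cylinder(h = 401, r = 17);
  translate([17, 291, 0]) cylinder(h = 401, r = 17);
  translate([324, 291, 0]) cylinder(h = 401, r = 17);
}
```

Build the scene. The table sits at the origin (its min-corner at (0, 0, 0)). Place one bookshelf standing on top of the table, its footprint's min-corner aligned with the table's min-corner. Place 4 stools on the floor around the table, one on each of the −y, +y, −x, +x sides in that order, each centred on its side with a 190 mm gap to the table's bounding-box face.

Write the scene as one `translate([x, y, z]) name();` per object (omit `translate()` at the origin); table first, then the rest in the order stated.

table();
translate([0, 0, 740]) bookshelf();
translate([471, -498, 0]) stool();
translate([471, 734, 0]) stool();
translate([-531, 118, 0]) stool();
translate([1473, 118, 0]) stool();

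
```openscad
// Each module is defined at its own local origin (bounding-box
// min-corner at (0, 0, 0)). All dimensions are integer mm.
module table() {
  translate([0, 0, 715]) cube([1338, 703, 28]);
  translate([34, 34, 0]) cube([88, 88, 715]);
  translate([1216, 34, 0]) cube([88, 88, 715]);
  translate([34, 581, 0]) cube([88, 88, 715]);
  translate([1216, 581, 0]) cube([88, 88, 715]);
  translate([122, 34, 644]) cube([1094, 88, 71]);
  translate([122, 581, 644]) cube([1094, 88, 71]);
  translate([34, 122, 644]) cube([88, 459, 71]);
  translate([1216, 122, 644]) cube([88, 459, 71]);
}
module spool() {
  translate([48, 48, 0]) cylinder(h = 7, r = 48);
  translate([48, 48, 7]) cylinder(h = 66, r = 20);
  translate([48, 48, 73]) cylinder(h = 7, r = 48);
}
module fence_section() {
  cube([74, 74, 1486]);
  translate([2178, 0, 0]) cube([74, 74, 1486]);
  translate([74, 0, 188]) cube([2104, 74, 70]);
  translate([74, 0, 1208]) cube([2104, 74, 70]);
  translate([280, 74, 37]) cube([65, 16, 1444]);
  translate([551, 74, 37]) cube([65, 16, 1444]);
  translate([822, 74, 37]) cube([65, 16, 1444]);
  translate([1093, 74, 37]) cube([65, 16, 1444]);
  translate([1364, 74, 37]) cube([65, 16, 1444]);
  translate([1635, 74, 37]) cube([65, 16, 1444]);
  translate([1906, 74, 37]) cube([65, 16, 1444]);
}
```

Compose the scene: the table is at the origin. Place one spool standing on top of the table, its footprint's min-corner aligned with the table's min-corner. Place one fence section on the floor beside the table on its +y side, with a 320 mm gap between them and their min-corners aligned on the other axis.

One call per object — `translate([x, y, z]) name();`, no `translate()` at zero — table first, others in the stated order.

table();
translate([0, 0, 743]) spool();
translate([0, 1023, 0]) fence_section();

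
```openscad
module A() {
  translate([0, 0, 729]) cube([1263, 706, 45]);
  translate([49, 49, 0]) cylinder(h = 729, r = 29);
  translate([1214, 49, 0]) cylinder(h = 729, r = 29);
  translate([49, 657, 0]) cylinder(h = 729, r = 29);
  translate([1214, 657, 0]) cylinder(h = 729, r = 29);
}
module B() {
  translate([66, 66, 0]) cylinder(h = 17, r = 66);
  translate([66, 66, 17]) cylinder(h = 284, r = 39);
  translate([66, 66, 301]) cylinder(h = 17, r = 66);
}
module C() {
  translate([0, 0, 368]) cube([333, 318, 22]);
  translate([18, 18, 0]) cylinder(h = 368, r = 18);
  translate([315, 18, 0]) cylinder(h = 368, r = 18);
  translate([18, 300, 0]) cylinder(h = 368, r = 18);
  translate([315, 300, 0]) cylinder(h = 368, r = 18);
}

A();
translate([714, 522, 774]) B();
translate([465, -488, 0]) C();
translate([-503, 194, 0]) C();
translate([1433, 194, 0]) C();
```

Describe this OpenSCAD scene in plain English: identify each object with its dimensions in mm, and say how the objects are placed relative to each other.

A is a rectangular dining table. The top is 1263×706×45 mm with its upper surface at z = 774 mm. It stands on four round legs of 58 mm diameter, each leg's bounding box inset 20 mm from the nearest pair of top edges, running from the floor to the underside of the top.

B is a spool: two coaxial disc flanges of radius 66 mm and thickness 17 mm, joined by a core cylinder of radius 39 mm and height 284 mm. The lower flange rests on z = 0 and the three cylinders share a vertical axis.

C is a simple wooden stool: a rectangular seat 333 mm (x) by 318 mm (y), 22 mm thick, top face at z = 390 mm, on four round legs, each 36 mm in diameter. The legs rest on z = 0, each leg's axis is inset half a diameter from the nearest pair of seat edges (so the leg's bounding box is flush with the corner).

The spool is on top of the table. Three stools sit around the table at the −y, −x, +x sides.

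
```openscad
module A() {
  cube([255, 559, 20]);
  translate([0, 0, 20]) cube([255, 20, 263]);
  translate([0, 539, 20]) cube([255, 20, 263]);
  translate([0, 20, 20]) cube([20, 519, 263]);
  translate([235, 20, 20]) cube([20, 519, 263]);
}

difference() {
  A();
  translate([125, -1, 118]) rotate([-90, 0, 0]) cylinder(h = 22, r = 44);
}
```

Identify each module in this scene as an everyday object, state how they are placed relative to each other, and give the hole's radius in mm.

A is an open box. The open box has a circular hole through its front wall. The hole's radius is 44 mm.

The subtracted cylinder has r = 44 mm.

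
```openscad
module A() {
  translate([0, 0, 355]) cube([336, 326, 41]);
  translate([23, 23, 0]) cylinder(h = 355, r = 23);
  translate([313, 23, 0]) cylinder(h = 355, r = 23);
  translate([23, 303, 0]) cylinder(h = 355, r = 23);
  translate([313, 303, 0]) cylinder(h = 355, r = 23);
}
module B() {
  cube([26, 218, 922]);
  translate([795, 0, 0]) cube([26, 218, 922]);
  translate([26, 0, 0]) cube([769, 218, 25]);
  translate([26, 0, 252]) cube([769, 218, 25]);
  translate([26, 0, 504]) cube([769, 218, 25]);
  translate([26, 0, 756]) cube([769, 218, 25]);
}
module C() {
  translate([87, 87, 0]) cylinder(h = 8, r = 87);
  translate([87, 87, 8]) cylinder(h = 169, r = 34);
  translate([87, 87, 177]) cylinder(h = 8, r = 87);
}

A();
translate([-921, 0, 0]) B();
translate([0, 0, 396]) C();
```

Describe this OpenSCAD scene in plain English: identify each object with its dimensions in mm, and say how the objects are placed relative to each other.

A is a simple wooden stool: a rectangular seat 336 mm (x) by 326 mm (y), 41 mm thick, top face at z = 396 mm, on four round legs, each 46 mm in diameter. The legs rest on z = 0, each leg's axis is inset half a diameter from the nearest pair of seat edges (so the leg's bounding box is flush with the corner).

B is a bookshelf 821 mm wide overall, 218 mm deep and 922 mm tall. The two sides are 26 mm thick vertical panels. 4 horizontal shelves of 25 mm thickness span between the inner faces of the sides; the lowest shelf sits on the floor and shelves are stacked with a clear vertical gap of 227 mm between each pair.

C is a spool: two coaxial disc flanges of radius 87 mm and thickness 8 mm, joined by a core cylinder of radius 34 mm and height 169 mm. The lower flange rests on z = 0 and the three cylinders share a vertical axis.

The bookshelf is on the floor beside the stool on its −x side. The spool is on top of the stool.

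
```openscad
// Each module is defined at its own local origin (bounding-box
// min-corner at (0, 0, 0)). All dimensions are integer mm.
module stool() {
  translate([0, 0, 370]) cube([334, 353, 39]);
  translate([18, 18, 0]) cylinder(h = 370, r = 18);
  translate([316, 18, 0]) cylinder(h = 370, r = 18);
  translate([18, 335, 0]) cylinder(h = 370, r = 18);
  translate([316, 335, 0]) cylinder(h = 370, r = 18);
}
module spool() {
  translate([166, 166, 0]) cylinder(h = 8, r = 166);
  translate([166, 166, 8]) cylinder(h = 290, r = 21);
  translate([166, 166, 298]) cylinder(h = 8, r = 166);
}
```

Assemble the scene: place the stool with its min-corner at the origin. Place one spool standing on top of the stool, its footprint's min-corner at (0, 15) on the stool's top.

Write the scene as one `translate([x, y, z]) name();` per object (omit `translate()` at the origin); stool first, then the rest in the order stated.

stool();
translate([0, 15, 409]) spool();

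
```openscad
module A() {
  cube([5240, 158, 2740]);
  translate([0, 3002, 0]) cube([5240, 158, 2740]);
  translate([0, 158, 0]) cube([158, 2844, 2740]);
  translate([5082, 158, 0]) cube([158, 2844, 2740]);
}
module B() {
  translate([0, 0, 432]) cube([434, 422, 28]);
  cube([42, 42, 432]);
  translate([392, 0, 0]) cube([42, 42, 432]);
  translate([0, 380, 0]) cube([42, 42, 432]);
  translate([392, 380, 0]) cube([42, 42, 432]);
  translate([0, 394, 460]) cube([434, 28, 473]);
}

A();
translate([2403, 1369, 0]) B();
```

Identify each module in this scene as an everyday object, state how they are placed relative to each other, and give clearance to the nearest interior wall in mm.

Clearances: x = 2245, y = 1211; minimum 1211 mm.

A is a house frame. B is a chair. The chair sits inside the house frame, centred. The clearance to the nearest interior wall is 1211 mm.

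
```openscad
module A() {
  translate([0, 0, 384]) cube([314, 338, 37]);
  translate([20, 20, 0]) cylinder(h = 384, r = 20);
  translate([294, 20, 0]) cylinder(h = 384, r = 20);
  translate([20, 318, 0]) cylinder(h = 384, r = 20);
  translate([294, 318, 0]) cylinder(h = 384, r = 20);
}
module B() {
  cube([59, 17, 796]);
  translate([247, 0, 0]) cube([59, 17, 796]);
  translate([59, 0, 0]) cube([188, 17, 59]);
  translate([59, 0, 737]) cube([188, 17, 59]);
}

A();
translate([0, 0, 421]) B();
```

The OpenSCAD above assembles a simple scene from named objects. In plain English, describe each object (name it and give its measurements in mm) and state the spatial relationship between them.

A is a simple wooden stool: a rectangular seat 314 mm (x) by 338 mm (y), 37 mm thick, top face at z = 421 mm, on four round legs, each 40 mm in diameter. The legs rest on z = 0, each leg's axis is inset half a diameter from the nearest pair of seat edges (so the leg's bounding box is flush with the corner).

B is a rectangular picture frame lying in the x–z plane (depth along y). The opening is 188 mm wide (x) by 678 mm tall (z), surrounded by a border 59 mm wide on all four sides. The frame is 17 mm deep and is made of two full-height vertical stiles with two horizontal rails fitted between them.

The picture frame is on top of the stool.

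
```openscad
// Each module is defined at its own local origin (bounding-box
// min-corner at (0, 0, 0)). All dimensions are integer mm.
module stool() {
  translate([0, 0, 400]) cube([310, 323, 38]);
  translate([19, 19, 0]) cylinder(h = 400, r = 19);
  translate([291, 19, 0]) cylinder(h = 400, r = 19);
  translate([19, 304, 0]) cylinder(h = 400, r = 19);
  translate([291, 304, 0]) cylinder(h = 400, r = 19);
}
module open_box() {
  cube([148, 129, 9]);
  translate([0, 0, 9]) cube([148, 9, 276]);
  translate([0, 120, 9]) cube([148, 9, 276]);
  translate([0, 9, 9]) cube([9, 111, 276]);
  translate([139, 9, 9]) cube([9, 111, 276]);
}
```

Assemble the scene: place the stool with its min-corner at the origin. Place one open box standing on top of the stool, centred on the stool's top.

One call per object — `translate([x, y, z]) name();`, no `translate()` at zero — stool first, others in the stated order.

stool();
translate([81, 97, 438]) open_box();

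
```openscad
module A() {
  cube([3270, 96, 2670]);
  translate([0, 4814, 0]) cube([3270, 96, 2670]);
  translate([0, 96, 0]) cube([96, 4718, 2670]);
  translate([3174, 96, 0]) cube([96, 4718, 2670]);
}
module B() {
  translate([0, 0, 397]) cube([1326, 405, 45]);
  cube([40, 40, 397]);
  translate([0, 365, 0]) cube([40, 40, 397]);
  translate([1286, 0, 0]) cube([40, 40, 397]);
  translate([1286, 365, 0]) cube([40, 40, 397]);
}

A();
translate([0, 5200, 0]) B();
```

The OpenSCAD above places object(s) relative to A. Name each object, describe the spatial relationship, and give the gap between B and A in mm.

The bench's nearest face is 290 mm from the house frame's +y face.

A is a house frame. B is a bench. The bench is on the floor beside the house frame on its +y side. The gap between the bench and the house frame is 290 mm.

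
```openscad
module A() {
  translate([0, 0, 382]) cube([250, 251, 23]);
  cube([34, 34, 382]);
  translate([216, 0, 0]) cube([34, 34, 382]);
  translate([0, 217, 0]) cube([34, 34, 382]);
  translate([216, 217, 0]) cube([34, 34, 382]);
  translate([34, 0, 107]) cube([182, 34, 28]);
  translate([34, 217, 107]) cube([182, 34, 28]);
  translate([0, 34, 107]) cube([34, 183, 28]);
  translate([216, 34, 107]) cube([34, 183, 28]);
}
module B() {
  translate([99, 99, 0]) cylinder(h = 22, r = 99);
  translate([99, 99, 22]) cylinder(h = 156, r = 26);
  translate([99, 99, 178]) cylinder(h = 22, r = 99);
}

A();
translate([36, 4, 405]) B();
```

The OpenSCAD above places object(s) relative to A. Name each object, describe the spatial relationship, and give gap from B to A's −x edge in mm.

A is a stool. B is a spool. The spool is on top of the stool. The gap from the spool to the stool's −x edge is 36 mm.

The spool's min-x is at 36; the stool's min-x is 0; gap = 36 mm.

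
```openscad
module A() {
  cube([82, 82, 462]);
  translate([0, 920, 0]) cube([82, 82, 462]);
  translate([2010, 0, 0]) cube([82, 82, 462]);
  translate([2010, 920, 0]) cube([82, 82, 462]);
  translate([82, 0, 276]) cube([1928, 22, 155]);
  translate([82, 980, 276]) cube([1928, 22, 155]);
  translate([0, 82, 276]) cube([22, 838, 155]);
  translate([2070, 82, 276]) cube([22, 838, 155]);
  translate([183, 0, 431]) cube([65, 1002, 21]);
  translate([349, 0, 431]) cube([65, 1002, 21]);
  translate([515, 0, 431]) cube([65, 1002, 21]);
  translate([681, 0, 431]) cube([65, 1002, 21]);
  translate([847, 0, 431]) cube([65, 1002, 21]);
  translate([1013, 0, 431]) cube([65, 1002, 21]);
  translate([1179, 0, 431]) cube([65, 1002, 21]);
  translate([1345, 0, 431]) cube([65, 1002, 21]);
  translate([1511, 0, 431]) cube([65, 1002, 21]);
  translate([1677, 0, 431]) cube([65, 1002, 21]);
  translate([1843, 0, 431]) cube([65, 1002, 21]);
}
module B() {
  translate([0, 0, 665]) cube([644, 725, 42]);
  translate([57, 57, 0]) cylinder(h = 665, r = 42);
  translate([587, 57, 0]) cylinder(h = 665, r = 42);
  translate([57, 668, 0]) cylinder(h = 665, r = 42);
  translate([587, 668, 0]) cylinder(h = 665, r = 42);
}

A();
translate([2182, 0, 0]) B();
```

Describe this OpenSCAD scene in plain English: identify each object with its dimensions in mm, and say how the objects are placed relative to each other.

A is a bed frame 2092 mm long (x) by 1002 mm wide (y). Four 82×82 mm corner posts, 462 mm tall, at the corners of the footprint. Four rails of 22 mm thickness and 155 mm height run between adjacent posts with their undersides at z = 276 mm, their outer faces flush with the outside of the frame (the two x-running rails run between the posts' inner faces; the two y-running rails run between the posts' inner faces). 11 slats, each 65 mm wide (x) and 21 mm thick, lie across the top of the two x-running rails, running the full 1002 mm width of the frame in y; the slats are evenly spaced along x between the inner faces of the end posts with equal gaps (rounded down to the nearest mm) at the −x end and between each pair — any rounding remainder accumulates at the +x end.

B is a rectangular dining table. The top is 644×725×42 mm with its upper surface at z = 707 mm. It stands on four round legs of 84 mm diameter, each leg's bounding box inset 15 mm from the nearest pair of top edges, running from the floor to the underside of the top.

The table is on the floor beside the bed frame on its +x side.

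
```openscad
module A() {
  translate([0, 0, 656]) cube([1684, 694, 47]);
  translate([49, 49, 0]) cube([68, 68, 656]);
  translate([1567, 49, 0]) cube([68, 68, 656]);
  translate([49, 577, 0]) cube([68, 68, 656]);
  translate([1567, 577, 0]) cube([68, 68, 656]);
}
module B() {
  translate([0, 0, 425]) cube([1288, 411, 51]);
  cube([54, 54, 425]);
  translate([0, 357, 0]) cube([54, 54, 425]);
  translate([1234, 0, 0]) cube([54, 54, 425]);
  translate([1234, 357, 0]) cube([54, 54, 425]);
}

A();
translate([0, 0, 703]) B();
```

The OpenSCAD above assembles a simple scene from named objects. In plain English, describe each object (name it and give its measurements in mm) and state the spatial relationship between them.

A is a table: top 1684 mm (x) × 694 mm (y), 47 mm thick, upper face at z = 703 mm, on four 68×68 mm square legs, each inset 49 mm from the nearest pair of top edges, running from z = 0 to the bottom of the top.

B is a bench: a 1288×411 mm seat slab, 51 mm thick, top at z = 476 mm, on four 54×54 mm square legs flush with the seat corners and standing on z = 0.

The bench is on top of the table.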